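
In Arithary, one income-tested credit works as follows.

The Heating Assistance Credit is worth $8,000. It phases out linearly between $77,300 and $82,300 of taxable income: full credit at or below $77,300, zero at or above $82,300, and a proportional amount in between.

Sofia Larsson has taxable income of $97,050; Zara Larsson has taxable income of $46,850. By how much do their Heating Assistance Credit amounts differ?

$8,000

Sofia ($97,050): Heating Assistance Credit: $97,050 is at or above $82,300, so the credit is $0.
Zara ($46,850): Heating Assistance Credit: $46,850 is at or below the $77,300 threshold, so the full $8,000 applies.
Difference: |$0 − $8,000| = $8,000.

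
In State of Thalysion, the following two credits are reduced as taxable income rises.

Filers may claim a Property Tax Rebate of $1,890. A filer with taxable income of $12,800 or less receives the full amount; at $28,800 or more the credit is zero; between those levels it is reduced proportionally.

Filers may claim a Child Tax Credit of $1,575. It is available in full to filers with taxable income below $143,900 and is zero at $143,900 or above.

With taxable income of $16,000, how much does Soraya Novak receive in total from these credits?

Property Tax Rebate: $16,000 is $3,200 into a $16,000 phase-out range, leaving 12,800/16,000 of the credit: $1,890 × 12,800/16,000 = $1,512.
Child Tax Credit: $16,000 is below the $143,900 cutoff, so the full $1,575 applies.
Total: $1,512 + $1,575 = $3,087.

$3,087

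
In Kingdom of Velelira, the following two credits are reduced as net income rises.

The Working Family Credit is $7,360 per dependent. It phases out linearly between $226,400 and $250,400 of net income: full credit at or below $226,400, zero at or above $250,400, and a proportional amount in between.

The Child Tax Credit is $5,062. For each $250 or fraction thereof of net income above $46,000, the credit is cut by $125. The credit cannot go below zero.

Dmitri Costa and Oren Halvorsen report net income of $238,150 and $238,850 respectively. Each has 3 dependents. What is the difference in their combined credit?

Dmitri ($238,150): Working Family Credit: base = 3 × $7,360 = $22,080. $238,150 is $11,750 into a $24,000 phase-out range, leaving 12,250/24,000 of the credit: $22,080 × 12,250/24,000 = $11,270. Child Tax Credit: income exceeds $46,000 by $192,150 → 769 increments × $125 = $96,125 ≥ base, so the credit is $0. total $11,270 + $0 = $11,270
Oren ($238,850): Working Family Credit: base = 3 × $7,360 = $22,080. $238,850 is $12,450 into a $24,000 phase-out range, leaving 11,550/24,000 of the credit: $22,080 × 11,550/24,000 = $10,626. Child Tax Credit: income exceeds $46,000 by $192,850 → 772 increments × $125 = $96,500 ≥ base, so the credit is $0. total $10,626 + $0 = $10,626
Difference: |$11,270 − $10,626| = $644.

$644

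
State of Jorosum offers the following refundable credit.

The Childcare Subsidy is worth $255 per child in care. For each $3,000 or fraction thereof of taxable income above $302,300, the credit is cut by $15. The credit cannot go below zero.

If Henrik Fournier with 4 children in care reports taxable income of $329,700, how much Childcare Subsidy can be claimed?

Childcare Subsidy: base = 4 × $255 = $1,020. income exceeds $302,300 by $27,400, which is 10 full-or-partial $3,000 increments; reduction = 10 × $15 = $150, leaving $870.

$870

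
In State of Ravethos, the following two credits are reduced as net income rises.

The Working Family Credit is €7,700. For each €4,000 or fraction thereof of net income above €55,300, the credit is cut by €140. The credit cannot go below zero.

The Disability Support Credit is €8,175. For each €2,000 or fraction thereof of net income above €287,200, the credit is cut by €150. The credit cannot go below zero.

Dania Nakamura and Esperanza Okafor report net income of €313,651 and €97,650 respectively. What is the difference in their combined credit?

€8,260

Dania (€313,651): Working Family Credit: income exceeds €55,300 by €258,351 → 65 increments × €140 = €9,100 ≥ base, so the credit is €0. Disability Support Credit: income exceeds €287,200 by €26,451, which is 14 full-or-partial €2,000 increments; reduction = 14 × €150 = €2,100, leaving €6,075. total €0 + €6,075 = €6,075
Esperanza (€97,650): Working Family Credit: income exceeds €55,300 by €42,350, which is 11 full-or-partial €4,000 increments; reduction = 11 × €140 = €1,540, leaving €6,160. Disability Support Credit: €97,650 is at or below the €287,200 threshold, so the full €8,175 applies. total €6,160 + €8,175 = €14,335
Difference: |€6,075 − €14,335| = €8,260.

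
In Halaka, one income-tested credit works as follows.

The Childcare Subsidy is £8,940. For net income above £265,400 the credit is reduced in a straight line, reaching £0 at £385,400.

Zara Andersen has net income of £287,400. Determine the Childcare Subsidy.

Childcare Subsidy: £287,400 is £22,000 into a £120,000 phase-out range, leaving 98,000/120,000 of the credit: £8,940 × 98,000/120,000 = £7,301.

£7,301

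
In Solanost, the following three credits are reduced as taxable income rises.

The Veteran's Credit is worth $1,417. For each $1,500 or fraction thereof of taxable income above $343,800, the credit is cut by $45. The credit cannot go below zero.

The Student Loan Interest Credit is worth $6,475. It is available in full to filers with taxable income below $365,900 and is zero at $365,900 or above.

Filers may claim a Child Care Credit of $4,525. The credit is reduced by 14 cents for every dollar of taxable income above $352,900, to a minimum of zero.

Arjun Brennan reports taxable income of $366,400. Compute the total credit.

$3,332

Veteran's Credit: income exceeds $343,800 by $22,600, which is 16 full-or-partial $1,500 increments; reduction = 16 × $45 = $720, leaving $697.
Student Loan Interest Credit: $366,400 meets or exceeds the $365,900 cutoff, so the credit is $0.
Child Care Credit: 14% of the $13,500 excess over $352,900 is $1,890; credit = $4,525 − $1,890 = $2,635.
Total: $697 + $0 + $2,635 = $3,332.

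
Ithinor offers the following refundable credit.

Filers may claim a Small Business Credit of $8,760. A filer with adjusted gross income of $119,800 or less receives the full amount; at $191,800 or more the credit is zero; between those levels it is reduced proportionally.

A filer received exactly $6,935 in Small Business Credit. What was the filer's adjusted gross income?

$134,800

$6,935 is 6,935/8,760 of the full $8,760, so 1,825/8,760 of the $72,000 range has been used: income = $119,800 + $72,000 × 1,825/8,760 = $134,800.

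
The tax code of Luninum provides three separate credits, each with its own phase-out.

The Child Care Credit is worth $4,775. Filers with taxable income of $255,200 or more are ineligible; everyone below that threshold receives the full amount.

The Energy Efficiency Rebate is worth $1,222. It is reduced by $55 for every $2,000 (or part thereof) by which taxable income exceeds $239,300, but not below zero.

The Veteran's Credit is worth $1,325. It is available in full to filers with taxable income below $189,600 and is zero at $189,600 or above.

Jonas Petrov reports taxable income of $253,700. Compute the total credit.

Child Care Credit: $253,700 is below the $255,200 cutoff, so the full $4,775 applies.
Energy Efficiency Rebate: income exceeds $239,300 by $14,400, which is 8 full-or-partial $2,000 increments; reduction = 8 × $55 = $440, leaving $782.
Veteran's Credit: $253,700 meets or exceeds the $189,600 cutoff, so the credit is $0.
Total: $4,775 + $782 + $0 = $5,557.

$5,557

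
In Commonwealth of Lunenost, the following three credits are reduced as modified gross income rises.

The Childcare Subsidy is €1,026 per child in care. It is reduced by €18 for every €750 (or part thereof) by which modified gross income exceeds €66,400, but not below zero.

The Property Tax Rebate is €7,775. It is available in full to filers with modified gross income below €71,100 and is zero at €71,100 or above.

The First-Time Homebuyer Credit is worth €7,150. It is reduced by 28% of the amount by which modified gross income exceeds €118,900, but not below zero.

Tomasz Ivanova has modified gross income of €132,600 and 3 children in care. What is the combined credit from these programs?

€4,790

Childcare Subsidy: base = 3 × €1,026 = €3,078. income exceeds €66,400 by €66,200, which is 89 full-or-partial €750 increments; reduction = 89 × €18 = €1,602, leaving €1,476.
Property Tax Rebate: €132,600 meets or exceeds the €71,100 cutoff, so the credit is €0.
First-Time Homebuyer Credit: 28% of the €13,700 excess over €118,900 is €3,836; credit = €7,150 − €3,836 = €3,314.
Total: €1,476 + €0 + €3,314 = €4,790.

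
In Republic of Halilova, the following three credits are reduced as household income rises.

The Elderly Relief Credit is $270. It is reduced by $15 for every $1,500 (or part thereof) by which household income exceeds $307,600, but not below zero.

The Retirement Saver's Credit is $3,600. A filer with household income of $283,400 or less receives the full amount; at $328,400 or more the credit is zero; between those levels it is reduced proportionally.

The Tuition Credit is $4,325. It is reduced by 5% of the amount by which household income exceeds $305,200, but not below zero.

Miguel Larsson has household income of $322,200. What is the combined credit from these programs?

$4,091

Elderly Relief Credit: income exceeds $307,600 by $14,600, which is 10 full-or-partial $1,500 increments; reduction = 10 × $15 = $150, leaving $120.
Retirement Saver's Credit: $322,200 is $38,800 into a $45,000 phase-out range, leaving 6,200/45,000 of the credit: $3,600 × 6,200/45,000 = $496.
Tuition Credit: 5% of the $17,000 excess over $305,200 is $850; credit = $4,325 − $850 = $3,475.
Total: $120 + $496 + $3,475 = $4,091.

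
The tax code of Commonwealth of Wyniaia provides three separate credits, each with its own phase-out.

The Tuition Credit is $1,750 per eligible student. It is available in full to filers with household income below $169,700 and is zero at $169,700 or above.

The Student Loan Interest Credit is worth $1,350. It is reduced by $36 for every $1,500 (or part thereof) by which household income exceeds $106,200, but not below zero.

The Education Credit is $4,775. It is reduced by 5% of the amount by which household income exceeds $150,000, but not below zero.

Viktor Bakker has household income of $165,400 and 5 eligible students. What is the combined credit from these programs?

Tuition Credit: base = 5 × $1,750 = $8,750. $165,400 is below the $169,700 cutoff, so the full $8,750 applies.
Student Loan Interest Credit: income exceeds $106,200 by $59,200 → 40 increments × $36 = $1,440 ≥ base, so the credit is $0.
Education Credit: 5% of the $15,400 excess over $150,000 is $770; credit = $4,775 − $770 = $4,005.
Total: $8,750 + $0 + $4,005 = $12,755.

$12,755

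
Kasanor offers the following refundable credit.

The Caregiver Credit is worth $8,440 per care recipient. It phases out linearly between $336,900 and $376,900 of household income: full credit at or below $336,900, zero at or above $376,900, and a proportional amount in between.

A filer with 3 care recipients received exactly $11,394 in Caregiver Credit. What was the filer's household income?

$358,900

Full credit = 3 × $8,440 = $25,320.
$11,394 is 11,394/25,320 of the full $25,320, so 13,926/25,320 of the $40,000 range has been used: income = $336,900 + $40,000 × 13,926/25,320 = $358,900.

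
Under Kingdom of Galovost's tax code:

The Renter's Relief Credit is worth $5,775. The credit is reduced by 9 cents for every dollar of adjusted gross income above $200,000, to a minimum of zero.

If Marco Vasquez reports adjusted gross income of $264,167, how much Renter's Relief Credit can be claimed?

$0

Renter's Relief Credit: 9% of the $64,167 excess over $200,000 is $5,775.03 ≥ base, so the credit is $0.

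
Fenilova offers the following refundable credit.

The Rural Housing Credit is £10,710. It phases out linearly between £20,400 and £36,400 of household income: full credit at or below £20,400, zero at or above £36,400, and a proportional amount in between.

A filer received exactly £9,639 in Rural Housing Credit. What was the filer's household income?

£9,639 is 9,639/10,710 of the full £10,710, so 1,071/10,710 of the £16,000 range has been used: income = £20,400 + £16,000 × 1,071/10,710 = £22,000.

£22,000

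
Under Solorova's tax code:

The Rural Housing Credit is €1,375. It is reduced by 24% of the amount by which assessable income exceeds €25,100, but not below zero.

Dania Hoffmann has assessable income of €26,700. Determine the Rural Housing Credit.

Rural Housing Credit: 24% of the €1,600 excess over €25,100 is €384; credit = €1,375 − €384 = €991.

€991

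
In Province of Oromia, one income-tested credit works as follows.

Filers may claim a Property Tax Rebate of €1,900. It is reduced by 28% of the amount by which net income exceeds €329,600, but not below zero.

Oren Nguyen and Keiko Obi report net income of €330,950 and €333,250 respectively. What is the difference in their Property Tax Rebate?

€644

Oren (€330,950): Property Tax Rebate: 28% of the €1,350 excess over €329,600 is €378; credit = €1,900 − €378 = €1,522.
Keiko (€333,250): Property Tax Rebate: 28% of the €3,650 excess over €329,600 is €1,022; credit = €1,900 − €1,022 = €878.
Difference: |€1,522 − €878| = €644.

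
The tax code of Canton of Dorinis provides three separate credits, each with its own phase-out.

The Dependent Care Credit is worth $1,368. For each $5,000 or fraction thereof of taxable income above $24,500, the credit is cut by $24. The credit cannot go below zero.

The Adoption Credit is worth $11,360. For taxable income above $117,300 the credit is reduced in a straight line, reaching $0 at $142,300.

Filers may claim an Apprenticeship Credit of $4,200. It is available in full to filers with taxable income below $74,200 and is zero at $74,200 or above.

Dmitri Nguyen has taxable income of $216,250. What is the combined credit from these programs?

Dependent Care Credit: income exceeds $24,500 by $191,750, which is 39 full-or-partial $5,000 increments; reduction = 39 × $24 = $936, leaving $432.
Adoption Credit: $216,250 is at or above $142,300, so the credit is $0.
Apprenticeship Credit: $216,250 meets or exceeds the $74,200 cutoff, so the credit is $0.
Total: $432 + $0 + $0 = $432.

$432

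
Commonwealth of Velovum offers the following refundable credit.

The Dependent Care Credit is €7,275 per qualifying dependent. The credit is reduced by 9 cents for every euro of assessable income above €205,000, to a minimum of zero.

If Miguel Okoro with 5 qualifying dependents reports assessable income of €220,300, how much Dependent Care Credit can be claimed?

Dependent Care Credit: base = 5 × €7,275 = €36,375. 9% of the €15,300 excess over €205,000 is €1,377; credit = €36,375 − €1,377 = €34,998.

€34,998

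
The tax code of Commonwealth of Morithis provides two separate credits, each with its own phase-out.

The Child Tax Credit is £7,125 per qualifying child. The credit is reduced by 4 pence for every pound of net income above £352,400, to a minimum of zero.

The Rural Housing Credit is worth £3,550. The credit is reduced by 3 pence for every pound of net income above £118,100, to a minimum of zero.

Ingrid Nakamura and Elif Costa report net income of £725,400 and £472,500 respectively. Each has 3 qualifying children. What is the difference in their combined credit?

Ingrid (£725,400): Child Tax Credit: base = 3 × £7,125 = £21,375. 4% of the £373,000 excess over £352,400 is £14,920; credit = £21,375 − £14,920 = £6,455. Rural Housing Credit: 3% of the £607,300 excess over £118,100 is £18,219 ≥ base, so the credit is £0. total £6,455 + £0 = £6,455
Elif (£472,500): Child Tax Credit: base = 3 × £7,125 = £21,375. 4% of the £120,100 excess over £352,400 is £4,804; credit = £21,375 − £4,804 = £16,571. Rural Housing Credit: 3% of the £354,400 excess over £118,100 is £10,632 ≥ base, so the credit is £0. total £16,571 + £0 = £16,571
Difference: |£6,455 − £16,571| = £10,116.

£10,116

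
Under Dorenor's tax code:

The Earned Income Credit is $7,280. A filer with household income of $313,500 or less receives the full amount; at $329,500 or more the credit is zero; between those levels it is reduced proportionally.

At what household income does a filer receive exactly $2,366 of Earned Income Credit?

$324,300

$2,366 is 2,366/7,280 of the full $7,280, so 4,914/7,280 of the $16,000 range has been used: income = $313,500 + $16,000 × 4,914/7,280 = $324,300.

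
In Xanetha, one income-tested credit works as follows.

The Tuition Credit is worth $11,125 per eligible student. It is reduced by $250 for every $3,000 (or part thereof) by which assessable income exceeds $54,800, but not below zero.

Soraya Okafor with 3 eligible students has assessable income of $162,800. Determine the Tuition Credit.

Tuition Credit: base = 3 × $11,125 = $33,375. income exceeds $54,800 by $108,000, which is 36 full-or-partial $3,000 increments; reduction = 36 × $250 = $9,000, leaving $24,375.

$24,375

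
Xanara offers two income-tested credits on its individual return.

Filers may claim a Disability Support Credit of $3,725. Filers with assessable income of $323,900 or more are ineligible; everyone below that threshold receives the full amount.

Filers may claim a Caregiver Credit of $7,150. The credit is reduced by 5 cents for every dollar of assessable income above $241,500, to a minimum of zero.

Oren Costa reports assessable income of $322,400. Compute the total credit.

Disability Support Credit: $322,400 is below the $323,900 cutoff, so the full $3,725 applies.
Caregiver Credit: 5% of the $80,900 excess over $241,500 is $4,045; credit = $7,150 − $4,045 = $3,105.
Total: $3,725 + $3,105 = $6,830.

$6,830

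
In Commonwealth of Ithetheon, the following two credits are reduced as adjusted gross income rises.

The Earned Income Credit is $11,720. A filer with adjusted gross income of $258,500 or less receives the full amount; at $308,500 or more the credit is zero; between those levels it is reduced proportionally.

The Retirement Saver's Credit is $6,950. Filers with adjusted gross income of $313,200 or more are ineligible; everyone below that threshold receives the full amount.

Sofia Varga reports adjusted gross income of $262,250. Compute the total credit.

$17,791

Earned Income Credit: $262,250 is $3,750 into a $50,000 phase-out range, leaving 46,250/50,000 of the credit: $11,720 × 46,250/50,000 = $10,841.
Retirement Saver's Credit: $262,250 is below the $313,200 cutoff, so the full $6,950 applies.
Total: $10,841 + $6,950 = $17,791.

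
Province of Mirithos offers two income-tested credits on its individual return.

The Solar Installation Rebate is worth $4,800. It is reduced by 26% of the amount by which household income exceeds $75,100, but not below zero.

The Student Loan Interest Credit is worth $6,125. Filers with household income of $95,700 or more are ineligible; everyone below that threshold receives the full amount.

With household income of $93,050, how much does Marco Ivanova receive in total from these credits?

$6,258

Solar Installation Rebate: 26% of the $17,950 excess over $75,100 is $4,667; credit = $4,800 − $4,667 = $133.
Student Loan Interest Credit: $93,050 is below the $95,700 cutoff, so the full $6,125 applies.
Total: $133 + $6,125 = $6,258.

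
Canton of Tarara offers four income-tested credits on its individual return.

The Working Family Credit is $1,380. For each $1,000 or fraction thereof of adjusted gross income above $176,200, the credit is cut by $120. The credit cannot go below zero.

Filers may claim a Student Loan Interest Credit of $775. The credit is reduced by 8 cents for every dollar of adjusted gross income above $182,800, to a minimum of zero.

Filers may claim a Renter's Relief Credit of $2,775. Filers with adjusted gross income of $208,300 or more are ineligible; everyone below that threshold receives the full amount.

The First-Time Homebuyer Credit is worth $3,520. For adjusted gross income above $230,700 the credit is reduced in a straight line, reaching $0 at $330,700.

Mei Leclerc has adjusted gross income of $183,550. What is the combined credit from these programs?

Working Family Credit: income exceeds $176,200 by $7,350, which is 8 full-or-partial $1,000 increments; reduction = 8 × $120 = $960, leaving $420.
Student Loan Interest Credit: 8% of the $750 excess over $182,800 is $60; credit = $775 − $60 = $715.
Renter's Relief Credit: $183,550 is below the $208,300 cutoff, so the full $2,775 applies.
First-Time Homebuyer Credit: $183,550 is at or below the $230,700 threshold, so the full $3,520 applies.
Total: $420 + $715 + $2,775 + $3,520 = $7,430.

$7,430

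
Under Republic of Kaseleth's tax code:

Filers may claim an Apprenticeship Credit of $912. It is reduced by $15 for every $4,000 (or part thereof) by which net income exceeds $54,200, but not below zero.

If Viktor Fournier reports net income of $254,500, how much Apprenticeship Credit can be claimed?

Apprenticeship Credit: income exceeds $54,200 by $200,300, which is 51 full-or-partial $4,000 increments; reduction = 51 × $15 = $765, leaving $147.

$147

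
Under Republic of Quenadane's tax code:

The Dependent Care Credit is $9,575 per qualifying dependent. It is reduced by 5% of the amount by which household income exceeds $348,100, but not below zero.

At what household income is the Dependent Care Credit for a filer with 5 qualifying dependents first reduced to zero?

Full credit = 5 × $9,575 = $47,875.
The credit falls by 5% of each dollar above $348,100, so it reaches zero when the excess is $47,875 / 5% = $957,500: income = $348,100 + $957,500 = $1,305,600.

$1,305,600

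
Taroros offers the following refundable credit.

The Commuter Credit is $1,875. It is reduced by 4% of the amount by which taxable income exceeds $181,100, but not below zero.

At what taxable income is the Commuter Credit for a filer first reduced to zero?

$227,975

The credit falls by 4% of each dollar above $181,100, so it reaches zero when the excess is $1,875 / 4% = $46,875: income = $181,100 + $46,875 = $227,975.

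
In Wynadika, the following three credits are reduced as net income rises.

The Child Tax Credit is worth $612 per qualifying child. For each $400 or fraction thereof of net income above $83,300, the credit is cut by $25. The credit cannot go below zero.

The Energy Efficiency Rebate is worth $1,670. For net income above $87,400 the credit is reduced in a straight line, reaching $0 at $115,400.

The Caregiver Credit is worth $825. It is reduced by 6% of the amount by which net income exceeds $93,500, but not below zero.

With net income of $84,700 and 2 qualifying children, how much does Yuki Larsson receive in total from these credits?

$3,619

Child Tax Credit: base = 2 × $612 = $1,224. income exceeds $83,300 by $1,400, which is 4 full-or-partial $400 increments; reduction = 4 × $25 = $100, leaving $1,124.
Energy Efficiency Rebate: $84,700 is at or below the $87,400 threshold, so the full $1,670 applies.
Caregiver Credit: $84,700 is at or below the $93,500 threshold, so the full $825 applies.
Total: $1,124 + $1,670 + $825 = $3,619.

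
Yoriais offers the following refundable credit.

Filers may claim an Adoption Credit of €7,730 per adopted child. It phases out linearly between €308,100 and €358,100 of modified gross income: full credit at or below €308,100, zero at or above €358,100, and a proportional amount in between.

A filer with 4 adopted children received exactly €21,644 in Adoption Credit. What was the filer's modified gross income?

Full credit = 4 × €7,730 = €30,920.
€21,644 is 21,644/30,920 of the full €30,920, so 9,276/30,920 of the €50,000 range has been used: income = €308,100 + €50,000 × 9,276/30,920 = €323,100.

€323,100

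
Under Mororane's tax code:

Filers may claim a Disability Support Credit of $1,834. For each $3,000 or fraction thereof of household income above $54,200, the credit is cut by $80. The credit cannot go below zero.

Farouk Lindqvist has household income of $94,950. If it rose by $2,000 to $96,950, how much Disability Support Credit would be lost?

At $94,950 — income exceeds $54,200 by $40,750, which is 14 full-or-partial $3,000 increments; reduction = 14 × $80 = $1,120, leaving $714.
At $96,950 — income exceeds $54,200 by $42,750, which is 15 full-or-partial $3,000 increments; reduction = 15 × $80 = $1,200, leaving $634.
Lost: $714 − $634 = $80.

$80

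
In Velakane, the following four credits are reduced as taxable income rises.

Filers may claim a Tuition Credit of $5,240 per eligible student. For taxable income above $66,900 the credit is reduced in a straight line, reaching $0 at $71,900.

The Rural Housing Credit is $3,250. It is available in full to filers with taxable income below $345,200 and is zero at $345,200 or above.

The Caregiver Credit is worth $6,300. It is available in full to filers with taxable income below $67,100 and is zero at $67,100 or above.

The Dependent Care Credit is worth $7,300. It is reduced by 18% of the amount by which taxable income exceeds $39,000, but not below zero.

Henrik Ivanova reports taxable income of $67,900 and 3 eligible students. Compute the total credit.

$17,924

Tuition Credit: base = 3 × $5,240 = $15,720. $67,900 is $1,000 into a $5,000 phase-out range, leaving 4,000/5,000 of the credit: $15,720 × 4,000/5,000 = $12,576.
Rural Housing Credit: $67,900 is below the $345,200 cutoff, so the full $3,250 applies.
Caregiver Credit: $67,900 meets or exceeds the $67,100 cutoff, so the credit is $0.
Dependent Care Credit: 18% of the $28,900 excess over $39,000 is $5,202; credit = $7,300 − $5,202 = $2,098.
Total: $12,576 + $3,250 + $0 + $2,098 = $17,924.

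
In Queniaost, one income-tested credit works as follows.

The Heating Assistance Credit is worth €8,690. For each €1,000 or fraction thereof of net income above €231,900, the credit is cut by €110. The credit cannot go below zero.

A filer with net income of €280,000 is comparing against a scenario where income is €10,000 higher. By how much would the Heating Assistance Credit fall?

At €280,000 — income exceeds €231,900 by €48,100, which is 49 full-or-partial €1,000 increments; reduction = 49 × €110 = €5,390, leaving €3,300.
At €290,000 — income exceeds €231,900 by €58,100, which is 59 full-or-partial €1,000 increments; reduction = 59 × €110 = €6,490, leaving €2,200.
Lost: €3,300 − €2,200 = €1,100.

€1,100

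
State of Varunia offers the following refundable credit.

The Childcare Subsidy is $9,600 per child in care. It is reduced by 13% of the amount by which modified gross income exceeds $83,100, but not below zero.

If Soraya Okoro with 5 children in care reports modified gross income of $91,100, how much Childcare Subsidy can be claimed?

$46,960

Childcare Subsidy: base = 5 × $9,600 = $48,000. 13% of the $8,000 excess over $83,100 is $1,040; credit = $48,000 − $1,040 = $46,960.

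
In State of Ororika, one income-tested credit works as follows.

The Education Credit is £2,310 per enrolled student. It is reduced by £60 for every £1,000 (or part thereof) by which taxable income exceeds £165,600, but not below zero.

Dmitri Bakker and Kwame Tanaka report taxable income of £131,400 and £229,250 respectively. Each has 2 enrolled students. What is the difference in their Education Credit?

Dmitri (£131,400): Education Credit: base = 2 × £2,310 = £4,620. £131,400 is at or below the £165,600 threshold, so the full £4,620 applies.
Kwame (£229,250): Education Credit: base = 2 × £2,310 = £4,620. income exceeds £165,600 by £63,650, which is 64 full-or-partial £1,000 increments; reduction = 64 × £60 = £3,840, leaving £780.
Difference: |£4,620 − £780| = £3,840.

£3,840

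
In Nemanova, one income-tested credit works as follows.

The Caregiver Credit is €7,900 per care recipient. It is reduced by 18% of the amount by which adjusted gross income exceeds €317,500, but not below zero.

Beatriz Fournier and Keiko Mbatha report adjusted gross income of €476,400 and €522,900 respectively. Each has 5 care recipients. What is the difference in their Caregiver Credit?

Beatriz (€476,400): Caregiver Credit: base = 5 × €7,900 = €39,500. 18% of the €158,900 excess over €317,500 is €28,602; credit = €39,500 − €28,602 = €10,898.
Keiko (€522,900): Caregiver Credit: base = 5 × €7,900 = €39,500. 18% of the €205,400 excess over €317,500 is €36,972; credit = €39,500 − €36,972 = €2,528.
Difference: |€10,898 − €2,528| = €8,370.

€8,370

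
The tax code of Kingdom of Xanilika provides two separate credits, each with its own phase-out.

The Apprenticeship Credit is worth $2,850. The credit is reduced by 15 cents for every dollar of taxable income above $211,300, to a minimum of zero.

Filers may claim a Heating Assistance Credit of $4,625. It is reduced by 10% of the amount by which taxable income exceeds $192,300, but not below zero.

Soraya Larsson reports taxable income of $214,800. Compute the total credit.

Apprenticeship Credit: 15% of the $3,500 excess over $211,300 is $525; credit = $2,850 − $525 = $2,325.
Heating Assistance Credit: 10% of the $22,500 excess over $192,300 is $2,250; credit = $4,625 − $2,250 = $2,375.
Total: $2,325 + $2,375 = $4,700.

$4,700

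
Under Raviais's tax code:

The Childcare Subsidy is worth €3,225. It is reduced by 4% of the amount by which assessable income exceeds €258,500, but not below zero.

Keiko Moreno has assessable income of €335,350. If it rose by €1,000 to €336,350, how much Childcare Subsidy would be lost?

€40

At €335,350 — 4% of the €76,850 excess over €258,500 is €3,074; credit = €3,225 − €3,074 = €151.
At €336,350 — 4% of the €77,850 excess over €258,500 is €3,114; credit = €3,225 − €3,114 = €111.
Lost: €151 − €111 = €40.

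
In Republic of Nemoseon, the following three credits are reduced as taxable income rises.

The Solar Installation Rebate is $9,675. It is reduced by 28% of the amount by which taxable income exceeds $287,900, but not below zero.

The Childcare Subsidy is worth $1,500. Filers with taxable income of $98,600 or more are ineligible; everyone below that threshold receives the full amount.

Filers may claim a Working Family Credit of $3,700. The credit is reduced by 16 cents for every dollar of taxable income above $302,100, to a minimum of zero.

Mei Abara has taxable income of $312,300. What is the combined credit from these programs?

Solar Installation Rebate: 28% of the $24,400 excess over $287,900 is $6,832; credit = $9,675 − $6,832 = $2,843.
Childcare Subsidy: $312,300 meets or exceeds the $98,600 cutoff, so the credit is $0.
Working Family Credit: 16% of the $10,200 excess over $302,100 is $1,632; credit = $3,700 − $1,632 = $2,068.
Total: $2,843 + $0 + $2,068 = $4,911.

$4,911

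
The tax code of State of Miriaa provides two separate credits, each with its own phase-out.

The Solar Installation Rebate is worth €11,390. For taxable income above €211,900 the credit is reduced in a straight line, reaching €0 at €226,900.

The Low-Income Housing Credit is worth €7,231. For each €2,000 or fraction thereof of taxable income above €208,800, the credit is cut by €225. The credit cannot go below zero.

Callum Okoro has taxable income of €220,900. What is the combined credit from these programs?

Solar Installation Rebate: €220,900 is €9,000 into a €15,000 phase-out range, leaving 6,000/15,000 of the credit: €11,390 × 6,000/15,000 = €4,556.
Low-Income Housing Credit: income exceeds €208,800 by €12,100, which is 7 full-or-partial €2,000 increments; reduction = 7 × €225 = €1,575, leaving €5,656.
Total: €4,556 + €5,656 = €10,212.

€10,212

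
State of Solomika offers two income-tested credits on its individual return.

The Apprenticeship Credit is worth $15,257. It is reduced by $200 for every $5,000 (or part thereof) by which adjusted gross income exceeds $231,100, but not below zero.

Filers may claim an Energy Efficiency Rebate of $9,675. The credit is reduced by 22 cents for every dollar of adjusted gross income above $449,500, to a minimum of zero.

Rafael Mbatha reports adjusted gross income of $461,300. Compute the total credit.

Apprenticeship Credit: income exceeds $231,100 by $230,200, which is 47 full-or-partial $5,000 increments; reduction = 47 × $200 = $9,400, leaving $5,857.
Energy Efficiency Rebate: 22% of the $11,800 excess over $449,500 is $2,596; credit = $9,675 − $2,596 = $7,079.
Total: $5,857 + $7,079 = $12,936.

$12,936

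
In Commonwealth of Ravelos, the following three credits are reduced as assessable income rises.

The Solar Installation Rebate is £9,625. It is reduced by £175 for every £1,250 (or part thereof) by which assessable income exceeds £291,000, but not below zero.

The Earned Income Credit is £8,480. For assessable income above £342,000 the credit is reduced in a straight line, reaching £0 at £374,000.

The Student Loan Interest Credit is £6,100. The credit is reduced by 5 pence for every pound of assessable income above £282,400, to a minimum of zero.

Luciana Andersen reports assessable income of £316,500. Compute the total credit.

Solar Installation Rebate: income exceeds £291,000 by £25,500, which is 21 full-or-partial £1,250 increments; reduction = 21 × £175 = £3,675, leaving £5,950.
Earned Income Credit: £316,500 is at or below the £342,000 threshold, so the full £8,480 applies.
Student Loan Interest Credit: 5% of the £34,100 excess over £282,400 is £1,705; credit = £6,100 − £1,705 = £4,395.
Total: £5,950 + £8,480 + £4,395 = £18,825.

£18,825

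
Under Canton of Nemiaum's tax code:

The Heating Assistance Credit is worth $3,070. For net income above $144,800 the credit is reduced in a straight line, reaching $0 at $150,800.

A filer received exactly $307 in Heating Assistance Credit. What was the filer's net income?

$150,200

$307 is 307/3,070 of the full $3,070, so 2,763/3,070 of the $6,000 range has been used: income = $144,800 + $6,000 × 2,763/3,070 = $150,200.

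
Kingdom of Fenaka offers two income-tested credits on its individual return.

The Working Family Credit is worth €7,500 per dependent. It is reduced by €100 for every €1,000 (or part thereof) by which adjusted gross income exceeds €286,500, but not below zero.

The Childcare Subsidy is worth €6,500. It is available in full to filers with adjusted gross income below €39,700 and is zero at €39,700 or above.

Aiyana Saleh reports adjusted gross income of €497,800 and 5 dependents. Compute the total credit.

€16,300

Working Family Credit: base = 5 × €7,500 = €37,500. income exceeds €286,500 by €211,300, which is 212 full-or-partial €1,000 increments; reduction = 212 × €100 = €21,200, leaving €16,300.
Childcare Subsidy: €497,800 meets or exceeds the €39,700 cutoff, so the credit is €0.
Total: €16,300 + €0 = €16,300.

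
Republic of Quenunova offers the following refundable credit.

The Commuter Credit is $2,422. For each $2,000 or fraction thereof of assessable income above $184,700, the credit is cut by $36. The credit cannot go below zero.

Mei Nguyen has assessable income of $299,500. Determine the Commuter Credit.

Commuter Credit: income exceeds $184,700 by $114,800, which is 58 full-or-partial $2,000 increments; reduction = 58 × $36 = $2,088, leaving $334.

$334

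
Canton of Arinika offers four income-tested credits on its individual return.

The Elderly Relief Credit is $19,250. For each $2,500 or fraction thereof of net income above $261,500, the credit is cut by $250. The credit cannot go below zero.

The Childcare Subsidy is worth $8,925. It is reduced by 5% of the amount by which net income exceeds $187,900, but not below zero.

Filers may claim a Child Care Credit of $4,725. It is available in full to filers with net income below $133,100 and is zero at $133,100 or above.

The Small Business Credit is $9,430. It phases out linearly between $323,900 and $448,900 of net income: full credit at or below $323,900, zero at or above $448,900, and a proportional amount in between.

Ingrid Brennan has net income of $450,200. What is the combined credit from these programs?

Elderly Relief Credit: income exceeds $261,500 by $188,700, which is 76 full-or-partial $2,500 increments; reduction = 76 × $250 = $19,000, leaving $250.
Childcare Subsidy: 5% of the $262,300 excess over $187,900 is $13,115 ≥ base, so the credit is $0.
Child Care Credit: $450,200 meets or exceeds the $133,100 cutoff, so the credit is $0.
Small Business Credit: $450,200 is at or above $448,900, so the credit is $0.
Total: $250 + $0 + $0 + $0 = $250.

$250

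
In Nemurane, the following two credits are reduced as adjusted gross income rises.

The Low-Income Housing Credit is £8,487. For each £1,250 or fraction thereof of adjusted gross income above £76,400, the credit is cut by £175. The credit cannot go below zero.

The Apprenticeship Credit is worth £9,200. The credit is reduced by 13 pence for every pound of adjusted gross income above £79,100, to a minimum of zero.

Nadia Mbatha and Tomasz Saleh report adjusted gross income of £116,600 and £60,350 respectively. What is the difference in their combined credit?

£10,650

Nadia (£116,600): Low-Income Housing Credit: income exceeds £76,400 by £40,200, which is 33 full-or-partial £1,250 increments; reduction = 33 × £175 = £5,775, leaving £2,712. Apprenticeship Credit: 13% of the £37,500 excess over £79,100 is £4,875; credit = £9,200 − £4,875 = £4,325. total £2,712 + £4,325 = £7,037
Tomasz (£60,350): Low-Income Housing Credit: £60,350 is at or below the £76,400 threshold, so the full £8,487 applies. Apprenticeship Credit: £60,350 is at or below the £79,100 threshold, so the full £9,200 applies. total £8,487 + £9,200 = £17,687
Difference: |£7,037 − £17,687| = £10,650.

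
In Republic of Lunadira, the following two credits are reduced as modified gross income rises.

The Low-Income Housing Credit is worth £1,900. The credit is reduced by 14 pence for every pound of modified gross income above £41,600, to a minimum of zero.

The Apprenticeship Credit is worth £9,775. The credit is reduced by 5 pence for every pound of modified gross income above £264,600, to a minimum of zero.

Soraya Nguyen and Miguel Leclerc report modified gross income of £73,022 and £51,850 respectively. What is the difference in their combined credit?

Soraya (£73,022): Low-Income Housing Credit: 14% of the £31,422 excess over £41,600 is £4,399.08 ≥ base, so the credit is £0. Apprenticeship Credit: £73,022 is at or below the £264,600 threshold, so the full £9,775 applies. total £0 + £9,775 = £9,775
Miguel (£51,850): Low-Income Housing Credit: 14% of the £10,250 excess over £41,600 is £1,435; credit = £1,900 − £1,435 = £465. Apprenticeship Credit: £51,850 is at or below the £264,600 threshold, so the full £9,775 applies. total £465 + £9,775 = £10,240
Difference: |£9,775 − £10,240| = £465.

£465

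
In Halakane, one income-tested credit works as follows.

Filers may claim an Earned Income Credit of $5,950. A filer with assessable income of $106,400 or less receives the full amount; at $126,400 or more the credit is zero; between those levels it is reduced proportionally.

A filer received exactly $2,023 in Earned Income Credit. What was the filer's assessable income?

$2,023 is 2,023/5,950 of the full $5,950, so 3,927/5,950 of the $20,000 range has been used: income = $106,400 + $20,000 × 3,927/5,950 = $119,600.

$119,600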